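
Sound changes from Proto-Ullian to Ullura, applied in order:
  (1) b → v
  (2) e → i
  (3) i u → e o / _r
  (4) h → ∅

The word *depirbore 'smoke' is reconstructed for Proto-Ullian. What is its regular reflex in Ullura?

Ullura: *depirbore > depirvore > dipirvori > dipervori  (by unconditioned shift, vowel merger, pre-rhotic lowering)

dipervori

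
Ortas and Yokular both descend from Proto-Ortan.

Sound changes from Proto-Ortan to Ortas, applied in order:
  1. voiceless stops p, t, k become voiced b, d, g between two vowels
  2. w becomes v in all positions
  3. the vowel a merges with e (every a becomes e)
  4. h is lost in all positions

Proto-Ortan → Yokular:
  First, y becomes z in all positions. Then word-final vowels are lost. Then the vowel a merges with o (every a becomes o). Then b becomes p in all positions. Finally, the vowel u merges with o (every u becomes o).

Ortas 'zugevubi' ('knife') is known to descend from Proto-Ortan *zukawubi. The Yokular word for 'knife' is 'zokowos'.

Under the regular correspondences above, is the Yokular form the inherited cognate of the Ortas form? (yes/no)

Derive the expected Yokular reflex of *zukawubi:
Yokular: start from *zukawubi.
  rule 1: no change — zukawubi
  rule 2 (apocope): zukawubi → zukawub
  rule 3 (vowel merger): zukawub → zukowub
  rule 4 (unconditioned shift): zukowub → zukowup
  rule 5 (vowel merger): zukowup → zokowop
  ⇒ Yokular zokowop
The regular Yokular reflex would be 'zokowop', but the attested form is 'zokowos'. The correspondence is irregular, so they are not cognates (the Yokular form has a different source).

no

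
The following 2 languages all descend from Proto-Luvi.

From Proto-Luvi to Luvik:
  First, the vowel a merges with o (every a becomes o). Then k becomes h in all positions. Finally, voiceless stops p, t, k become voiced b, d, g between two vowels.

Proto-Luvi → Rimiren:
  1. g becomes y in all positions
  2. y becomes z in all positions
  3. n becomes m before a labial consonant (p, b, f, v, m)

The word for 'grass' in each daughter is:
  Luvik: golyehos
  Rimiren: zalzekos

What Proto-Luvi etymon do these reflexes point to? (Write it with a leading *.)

*galyekos

Position 2: Luvik has o, Rimiren has a. Rimiren preserves a here (none of its changes turn any other segment into a), so the proto-segment is *a.
Position 1: Luvik has g, Rimiren has z. Luvik preserves g here (none of its changes turn any other segment into g), so the proto-segment is *g.
Position 6: Luvik has h, Rimiren has k. Rimiren preserves k here (none of its changes turn any other segment into k), so the proto-segment is *k.
Continuing position by position gives *galyekos; check it forward:
Luvik: *galyekos > golyekos > golyehos  (by vowel merger, unconditioned shift)
Rimiren: *galyekos > yalyekos > zalzekos  (by unconditioned shift, unconditioned shift)
No other proto-form is consistent with every reflex, so the reconstruction is *galyekos.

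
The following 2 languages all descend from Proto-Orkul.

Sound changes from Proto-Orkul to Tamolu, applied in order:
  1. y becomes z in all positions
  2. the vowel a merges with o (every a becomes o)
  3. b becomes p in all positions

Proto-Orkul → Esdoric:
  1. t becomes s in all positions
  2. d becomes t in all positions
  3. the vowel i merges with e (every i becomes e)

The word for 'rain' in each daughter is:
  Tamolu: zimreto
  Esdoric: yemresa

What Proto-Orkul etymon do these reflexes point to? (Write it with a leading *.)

*yimreta

Position 1: Tamolu has z, Esdoric has y. Esdoric preserves y here (none of its changes turn any other segment into y), so the proto-segment is *y.
Position 7: Tamolu has o, Esdoric has a. Esdoric preserves a here (none of its changes turn any other segment into a), so the proto-segment is *a.
Verify the candidate proto-form against each daughter:
Tamolu: *yimreta
  yimreta → zimreta   [unconditioned shift]
  zimreta → zimreto   [vowel merger]
  zimreto (rule 3 does not apply)
  giving Tamolu zimreto.
Esdoric: *yimreta > yimresa > yemresa  (by unconditioned shift, vowel merger)
*yimreta is the unique common source.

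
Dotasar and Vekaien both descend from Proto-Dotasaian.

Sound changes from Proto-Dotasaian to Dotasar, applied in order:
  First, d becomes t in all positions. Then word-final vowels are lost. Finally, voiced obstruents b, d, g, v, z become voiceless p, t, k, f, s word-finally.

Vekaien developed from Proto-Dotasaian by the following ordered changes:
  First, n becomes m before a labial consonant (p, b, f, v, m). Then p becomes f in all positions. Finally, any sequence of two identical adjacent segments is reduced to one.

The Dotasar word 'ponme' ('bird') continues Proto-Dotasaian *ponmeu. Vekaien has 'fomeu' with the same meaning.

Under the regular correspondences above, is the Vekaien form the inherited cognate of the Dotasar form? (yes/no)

Derive the expected Vekaien reflex of *ponmeu:
Vekaien: *ponmeu
  ponmeu → pommeu   [nasal place assimilation]
  pommeu → fommeu   [unconditioned shift]
  fommeu → fomeu   [degemination]
  giving Vekaien fomeu.
Vekaien 'fomeu' matches the regular reflex exactly, so the pair is cognate.

yes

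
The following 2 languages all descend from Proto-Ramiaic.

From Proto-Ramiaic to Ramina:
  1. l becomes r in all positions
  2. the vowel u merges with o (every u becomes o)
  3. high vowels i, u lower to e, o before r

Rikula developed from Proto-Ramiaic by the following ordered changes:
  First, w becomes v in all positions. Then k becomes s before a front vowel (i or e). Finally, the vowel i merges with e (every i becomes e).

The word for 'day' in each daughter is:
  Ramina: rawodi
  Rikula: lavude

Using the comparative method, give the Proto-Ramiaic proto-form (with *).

Position 6: Ramina has i, Rikula has e. Ramina preserves i here (none of its changes turn any other segment into i), so the proto-segment is *i.
Position 4: Ramina has o, Rikula has u. Rikula preserves u here (none of its changes turn any other segment into u), so the proto-segment is *u.
Verify the candidate proto-form against each daughter:
Ramina: start from *lawudi.
  rule 1 (unconditioned shift): lawudi → rawudi
  rule 2 (vowel merger): rawudi → rawodi
  rule 3: no change — rawodi
  ⇒ Ramina rawodi
Rikula: start from *lawudi.
  rule 1 (unconditioned shift): lawudi → lavudi
  rule 2: no change — lavudi
  rule 3 (vowel merger): lavudi → lavude
  ⇒ Rikula lavude
*lawudi is the unique common source.

*lawudi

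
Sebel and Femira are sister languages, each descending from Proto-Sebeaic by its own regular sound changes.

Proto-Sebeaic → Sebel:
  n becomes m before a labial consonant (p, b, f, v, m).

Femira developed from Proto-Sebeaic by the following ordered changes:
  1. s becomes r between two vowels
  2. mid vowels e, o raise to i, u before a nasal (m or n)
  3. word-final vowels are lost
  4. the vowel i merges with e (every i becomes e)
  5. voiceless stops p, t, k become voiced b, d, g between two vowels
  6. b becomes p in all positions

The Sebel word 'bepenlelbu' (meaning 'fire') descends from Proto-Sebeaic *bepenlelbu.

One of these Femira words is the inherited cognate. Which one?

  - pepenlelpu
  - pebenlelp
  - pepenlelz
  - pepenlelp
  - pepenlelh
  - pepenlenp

Femira: *bepenlelbu > bepinlelbu > bepinlelb > bepenlelb > bebenlelb > pepenlelp  (by pre-nasal raising, apocope, vowel merger, intervocalic voicing, unconditioned shift)
Only 'pepenlelp' matches the regular Femira development of *bepenlelbu.

pepenlelp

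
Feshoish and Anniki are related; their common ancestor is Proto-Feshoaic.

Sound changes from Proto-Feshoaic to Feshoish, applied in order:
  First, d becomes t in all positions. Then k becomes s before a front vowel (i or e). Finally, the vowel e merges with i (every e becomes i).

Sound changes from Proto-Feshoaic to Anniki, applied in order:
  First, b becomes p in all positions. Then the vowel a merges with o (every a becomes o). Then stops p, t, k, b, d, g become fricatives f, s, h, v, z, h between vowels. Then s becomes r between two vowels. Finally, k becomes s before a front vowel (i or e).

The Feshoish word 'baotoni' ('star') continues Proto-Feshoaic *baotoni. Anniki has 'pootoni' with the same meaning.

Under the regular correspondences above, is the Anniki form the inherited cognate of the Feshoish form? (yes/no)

Derive the expected Anniki reflex of *baotoni:
Anniki: *baotoni
  baotoni → paotoni   [unconditioned shift]
  paotoni → pootoni   [vowel merger]
  pootoni → poosoni   [intervocalic lenition]
  poosoni → pooroni   [rhotacism]
  pooroni (rule 5 does not apply)
  giving Anniki pooroni.
The regular Anniki reflex would be 'pooroni', but the attested form is 'pootoni'. The correspondence is irregular, so they are not cognates (the Anniki form has a different source).

no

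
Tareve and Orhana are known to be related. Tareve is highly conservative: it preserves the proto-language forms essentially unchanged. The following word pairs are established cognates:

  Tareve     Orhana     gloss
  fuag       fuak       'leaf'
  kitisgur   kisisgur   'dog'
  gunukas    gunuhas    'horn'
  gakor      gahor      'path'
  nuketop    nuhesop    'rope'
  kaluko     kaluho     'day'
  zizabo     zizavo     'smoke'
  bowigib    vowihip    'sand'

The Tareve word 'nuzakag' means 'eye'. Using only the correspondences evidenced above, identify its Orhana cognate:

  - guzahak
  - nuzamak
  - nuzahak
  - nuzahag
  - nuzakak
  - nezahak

gunukas ~ gunuhas — Tareve k corresponds to Orhana h between vowels (before a back vowel).
fuag ~ fuak — Tareve g corresponds to Orhana k word-finally.
Applying these to Tareve 'nuzakag':
  nuzakag → nuzahag   (k→h between vowels (before a back vowel))
  nuzahag → nuzahak   (g→k word-finally)
So the Orhana cognate is 'nuzahak'.

nuzahak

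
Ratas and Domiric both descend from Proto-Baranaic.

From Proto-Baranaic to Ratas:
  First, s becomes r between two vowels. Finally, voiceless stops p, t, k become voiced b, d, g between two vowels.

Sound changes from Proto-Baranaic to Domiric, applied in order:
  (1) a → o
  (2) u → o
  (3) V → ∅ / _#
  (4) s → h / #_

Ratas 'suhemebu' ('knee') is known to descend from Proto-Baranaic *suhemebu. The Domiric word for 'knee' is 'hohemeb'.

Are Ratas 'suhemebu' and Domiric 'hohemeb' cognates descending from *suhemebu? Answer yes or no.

Derive the expected Domiric reflex of *suhemebu:
Domiric: start from *suhemebu.
  rule 1: no change — suhemebu
  rule 2 (vowel merger): suhemebu → sohemebo
  rule 3 (apocope): sohemebo → sohemeb
  rule 4 (debuccalisation): sohemeb → hohemeb
  ⇒ Domiric hohemeb
Domiric 'hohemeb' matches the regular reflex exactly, so the pair is cognate.

yes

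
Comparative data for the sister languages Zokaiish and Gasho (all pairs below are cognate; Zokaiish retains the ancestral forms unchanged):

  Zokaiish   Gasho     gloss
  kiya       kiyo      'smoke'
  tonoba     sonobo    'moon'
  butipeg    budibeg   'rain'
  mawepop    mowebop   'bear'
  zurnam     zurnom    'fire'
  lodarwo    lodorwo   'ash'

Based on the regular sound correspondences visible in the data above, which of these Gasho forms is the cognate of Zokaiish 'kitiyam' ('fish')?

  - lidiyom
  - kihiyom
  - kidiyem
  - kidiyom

kidiyom

butipeg ~ budibeg — Zokaiish t corresponds to Gasho d between vowels (before a front vowel).
zurnam ~ zurnom — Zokaiish a corresponds to Gasho o after a consonant, before a nasal.
Applying these to Zokaiish 'kitiyam':
  kitiyam → kidiyam   (t→d between vowels (before a front vowel))
  kidiyam → kidiyom   (a→o after a consonant, before a nasal)
So the Gasho cognate is 'kidiyom'.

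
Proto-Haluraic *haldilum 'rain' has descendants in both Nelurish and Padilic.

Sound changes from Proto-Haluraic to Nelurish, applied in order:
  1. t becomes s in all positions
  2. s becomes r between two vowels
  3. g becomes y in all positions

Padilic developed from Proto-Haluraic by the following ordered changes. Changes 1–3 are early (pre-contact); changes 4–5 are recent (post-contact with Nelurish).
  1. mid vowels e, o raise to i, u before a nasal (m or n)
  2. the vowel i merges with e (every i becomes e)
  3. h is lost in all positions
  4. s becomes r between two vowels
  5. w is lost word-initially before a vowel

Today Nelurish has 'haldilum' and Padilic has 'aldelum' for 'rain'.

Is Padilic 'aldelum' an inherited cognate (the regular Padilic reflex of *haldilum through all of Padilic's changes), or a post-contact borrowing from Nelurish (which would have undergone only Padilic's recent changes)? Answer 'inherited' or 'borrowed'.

If inherited, *haldilum would pass through all of Padilic's changes:
Padilic: *haldilum
  haldilum (rule 1 does not apply)
  haldilum → haldelum   [vowel merger]
  haldelum → aldelum   [h-loss]
  aldelum (rule 4 does not apply)
  aldelum (rule 5 does not apply)
  giving Padilic aldelum.
If borrowed from Nelurish 'haldilum' after the early changes, it would undergo only the recent ones:
  rule 4 (rhotacism): no change (haldilum)
  rule 5 (glide loss): no change (haldilum)
  ⇒ as a loan: haldilum
Padilic 'aldelum' matches the inherited outcome exactly, so it is an inherited cognate, not a loan.

inherited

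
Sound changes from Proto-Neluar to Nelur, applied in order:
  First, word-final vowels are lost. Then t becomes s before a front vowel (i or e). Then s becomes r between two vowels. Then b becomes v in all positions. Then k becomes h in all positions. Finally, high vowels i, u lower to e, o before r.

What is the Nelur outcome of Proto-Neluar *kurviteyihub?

horvereyihuv

Nelur: start from *kurviteyihub.
  rule 1: no change — kurviteyihub
  rule 2 (palatalisation): kurviteyihub → kurviseyihub
  rule 3 (rhotacism): kurviseyihub → kurvireyihub
  rule 4 (unconditioned shift): kurvireyihub → kurvireyihuv
  rule 5 (unconditioned shift): kurvireyihuv → hurvireyihuv
  rule 6 (pre-rhotic lowering): hurvireyihuv → horvereyihuv
  ⇒ Nelur horvereyihuv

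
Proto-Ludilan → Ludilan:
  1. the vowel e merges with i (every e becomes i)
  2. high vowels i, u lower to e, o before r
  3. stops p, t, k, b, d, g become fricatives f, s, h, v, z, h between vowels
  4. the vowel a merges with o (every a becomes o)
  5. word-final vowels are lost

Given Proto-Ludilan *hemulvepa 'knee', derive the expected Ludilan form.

himulvif

Ludilan: *hemulvepa
  hemulvepa → himulvipa   [vowel merger]
  himulvipa (rule 2 does not apply)
  himulvipa → himulvifa   [intervocalic lenition]
  himulvifa → himulvifo   [vowel merger]
  himulvifo → himulvif   [apocope]
  giving Ludilan himulvif.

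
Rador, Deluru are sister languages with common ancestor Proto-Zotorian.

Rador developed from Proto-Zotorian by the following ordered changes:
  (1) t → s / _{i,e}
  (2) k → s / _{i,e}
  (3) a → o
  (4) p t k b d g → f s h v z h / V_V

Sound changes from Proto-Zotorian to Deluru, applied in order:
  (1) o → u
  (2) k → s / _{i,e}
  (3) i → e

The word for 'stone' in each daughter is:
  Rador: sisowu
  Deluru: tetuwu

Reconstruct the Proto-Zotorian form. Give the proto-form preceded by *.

*titowu

Position 4: Rador has o, Deluru has u. Taking the neighbouring segments as reconstructed: Rador o could go back to *a or *o; Deluru u could go back to *o or *u — the one source consistent with every daughter is *o.
Position 2: Rador has i, Deluru has e. Rador preserves i here (none of its changes turn any other segment into i), so the proto-segment is *i.
This points to *titowu. Verify forward in each daughter:
Rador: *titowu
  titowu → sitowu   [palatalisation]
  sitowu (rule 2 does not apply)
  sitowu (rule 3 does not apply)
  sitowu → sisowu   [intervocalic lenition]
  giving Rador sisowu.
Deluru: start from *titowu.
  rule 1 (vowel merger): titowu → tituwu
  rule 2: no change — tituwu
  rule 3 (vowel merger): tituwu → tetuwu
  ⇒ Deluru tetuwu
Only *titowu yields all of Rador sisowu, Deluru tetuwu.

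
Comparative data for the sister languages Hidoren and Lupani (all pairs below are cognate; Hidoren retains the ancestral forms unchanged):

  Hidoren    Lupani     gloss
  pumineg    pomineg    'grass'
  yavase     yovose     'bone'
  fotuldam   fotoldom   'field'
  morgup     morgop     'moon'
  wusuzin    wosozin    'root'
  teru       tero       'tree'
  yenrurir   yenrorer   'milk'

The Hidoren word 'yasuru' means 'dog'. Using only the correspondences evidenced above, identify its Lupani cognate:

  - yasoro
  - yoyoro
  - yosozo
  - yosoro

yavase ~ yovose — Hidoren a corresponds to Lupani o after a consonant, before a consonant other than r, m, n, p, b, f, v.
yenrurir ~ yenrorer — Hidoren u corresponds to Lupani o after a consonant, before r.
teru ~ tero — Hidoren u corresponds to Lupani o word-finally.
Applying these to Hidoren 'yasuru':
  yasuru → yosuru   (a→o after a consonant, before a consonant other than r, m, n, p, b, f, v)
  yosuru → yosoru   (u→o after a consonant, before r)
  yosoru → yosoro   (u→o word-finally)
So the Lupani cognate is 'yosoro'.

yosoro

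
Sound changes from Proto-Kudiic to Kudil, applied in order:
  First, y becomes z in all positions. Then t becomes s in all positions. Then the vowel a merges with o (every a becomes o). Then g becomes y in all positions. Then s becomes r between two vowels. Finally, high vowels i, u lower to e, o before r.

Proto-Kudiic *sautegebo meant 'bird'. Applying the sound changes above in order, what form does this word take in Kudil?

Kudil: *sautegebo
  sautegebo (rule 1 does not apply)
  sautegebo → sausegebo   [unconditioned shift]
  sausegebo → sousegebo   [vowel merger]
  sousegebo → souseyebo   [unconditioned shift]
  souseyebo → soureyebo   [rhotacism]
  soureyebo → sooreyebo   [pre-rhotic lowering]
  giving Kudil sooreyebo.

sooreyebo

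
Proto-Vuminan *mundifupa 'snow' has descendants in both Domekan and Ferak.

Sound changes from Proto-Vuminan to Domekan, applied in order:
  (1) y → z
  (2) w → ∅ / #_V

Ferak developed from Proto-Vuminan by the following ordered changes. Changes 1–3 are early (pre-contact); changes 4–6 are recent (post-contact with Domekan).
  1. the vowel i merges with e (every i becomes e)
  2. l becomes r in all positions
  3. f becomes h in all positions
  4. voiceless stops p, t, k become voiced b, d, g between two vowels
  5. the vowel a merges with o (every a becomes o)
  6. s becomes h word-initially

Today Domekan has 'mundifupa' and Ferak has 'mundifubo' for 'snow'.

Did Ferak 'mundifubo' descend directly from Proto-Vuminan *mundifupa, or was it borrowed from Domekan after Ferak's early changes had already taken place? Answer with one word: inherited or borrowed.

borrowed

If inherited, *mundifupa would pass through all of Ferak's changes:
Ferak: *mundifupa
  mundifupa → mundefupa   [vowel merger]
  mundefupa (rule 2 does not apply)
  mundefupa → mundehupa   [unconditioned shift]
  mundehupa → mundehuba   [intervocalic voicing]
  mundehuba → mundehubo   [vowel merger]
  mundehubo (rule 6 does not apply)
  giving Ferak mundehubo.
If borrowed from Domekan 'mundifupa' after the early changes, it would undergo only the recent ones:
  rule 4 (intervocalic voicing): mundifupa → mundifuba
  rule 5 (vowel merger): mundifuba → mundifubo
  rule 6 (debuccalisation): no change (mundifubo)
  ⇒ as a loan: mundifubo
Ferak 'mundifubo' matches the loan outcome 'mundifubo', not the inherited 'mundehubo' — it skipped the early Ferak changes, so it was borrowed from Domekan.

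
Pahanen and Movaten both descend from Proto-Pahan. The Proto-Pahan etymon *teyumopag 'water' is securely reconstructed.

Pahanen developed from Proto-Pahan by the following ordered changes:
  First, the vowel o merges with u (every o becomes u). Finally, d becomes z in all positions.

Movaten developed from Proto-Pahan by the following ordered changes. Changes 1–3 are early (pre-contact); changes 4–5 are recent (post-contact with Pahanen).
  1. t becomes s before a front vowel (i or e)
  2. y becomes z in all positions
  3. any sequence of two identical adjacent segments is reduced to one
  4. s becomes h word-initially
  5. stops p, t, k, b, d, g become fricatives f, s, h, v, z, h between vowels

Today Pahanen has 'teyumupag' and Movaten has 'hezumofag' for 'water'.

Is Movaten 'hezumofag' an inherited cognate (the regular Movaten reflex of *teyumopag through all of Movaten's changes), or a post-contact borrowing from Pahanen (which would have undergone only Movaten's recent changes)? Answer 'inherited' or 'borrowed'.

inherited

If inherited, *teyumopag would pass through all of Movaten's changes:
Movaten: *teyumopag
  teyumopag → seyumopag   [palatalisation]
  seyumopag → sezumopag   [unconditioned shift]
  sezumopag (rule 3 does not apply)
  sezumopag → hezumopag   [debuccalisation]
  hezumopag → hezumofag   [intervocalic lenition]
  giving Movaten hezumofag.
If borrowed from Pahanen 'teyumupag' after the early changes, it would undergo only the recent ones:
  rule 4 (debuccalisation): no change (teyumupag)
  rule 5 (intervocalic lenition): teyumupag → teyumufag
  ⇒ as a loan: teyumufag
Movaten 'hezumofag' matches the inherited outcome exactly, so it is an inherited cognate, not a loan.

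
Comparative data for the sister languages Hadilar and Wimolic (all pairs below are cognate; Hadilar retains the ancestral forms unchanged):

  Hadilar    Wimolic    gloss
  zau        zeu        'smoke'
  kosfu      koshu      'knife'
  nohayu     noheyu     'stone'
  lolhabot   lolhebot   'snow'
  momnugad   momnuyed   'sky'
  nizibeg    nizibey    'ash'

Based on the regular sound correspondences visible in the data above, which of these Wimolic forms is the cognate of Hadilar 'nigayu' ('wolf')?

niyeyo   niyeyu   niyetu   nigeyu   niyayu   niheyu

niyeyu

momnugad ~ momnuyed — Hadilar g corresponds to Wimolic y between vowels (before a back vowel).
nohayu ~ noheyu, momnugad ~ momnuyed — Hadilar a corresponds to Wimolic e after a consonant, before a consonant other than r, m, n, p, b, f, v.
Applying these to Hadilar 'nigayu':
  nigayu → niyayu   (g→y between vowels (before a back vowel))
  niyayu → niyeyu   (a→e after a consonant, before a consonant other than r, m, n, p, b, f, v)
So the Wimolic cognate is 'niyeyu'.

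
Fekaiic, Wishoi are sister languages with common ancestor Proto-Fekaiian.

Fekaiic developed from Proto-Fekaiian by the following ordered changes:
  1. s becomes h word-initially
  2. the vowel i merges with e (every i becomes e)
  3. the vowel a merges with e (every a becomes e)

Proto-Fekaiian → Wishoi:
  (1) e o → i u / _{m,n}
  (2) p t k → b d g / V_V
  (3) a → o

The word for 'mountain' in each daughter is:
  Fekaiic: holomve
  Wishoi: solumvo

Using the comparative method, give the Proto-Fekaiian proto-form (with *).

*solomva

Position 4: Fekaiic has o, Wishoi has u. Fekaiic preserves o here (none of its changes turn any other segment into o), so the proto-segment is *o.
Position 1: Fekaiic has h, Wishoi has s. Wishoi preserves s here (none of its changes turn any other segment into s), so the proto-segment is *s.
Position 7: Fekaiic has e, Wishoi has o. Taking the neighbouring segments as reconstructed: Fekaiic e could go back to *a or *e or *i; Wishoi o could go back to *a or *o — the one source consistent with every daughter is *a.
Continuing position by position gives *solomva; check it forward:
Fekaiic: *solomva > holomva > holomve  (by debuccalisation, vowel merger)
Wishoi: *solomva > solumva > solumvo  (by pre-nasal raising, vowel merger)
No other proto-form is consistent with every reflex, so the reconstruction is *solomva.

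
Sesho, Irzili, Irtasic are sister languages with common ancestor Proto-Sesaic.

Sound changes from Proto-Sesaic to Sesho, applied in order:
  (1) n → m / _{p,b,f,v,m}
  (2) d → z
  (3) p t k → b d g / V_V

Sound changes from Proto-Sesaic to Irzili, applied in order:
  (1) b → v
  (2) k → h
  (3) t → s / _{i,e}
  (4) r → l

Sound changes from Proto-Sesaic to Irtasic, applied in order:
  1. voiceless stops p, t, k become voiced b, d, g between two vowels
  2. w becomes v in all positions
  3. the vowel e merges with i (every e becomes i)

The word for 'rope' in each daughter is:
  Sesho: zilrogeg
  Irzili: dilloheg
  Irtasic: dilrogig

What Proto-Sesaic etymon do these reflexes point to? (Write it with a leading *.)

Position 4: Sesho has r, Irzili has l, Irtasic has r. Sesho preserves r here (none of its changes turn any other segment into r), so the proto-segment is *r.
Position 1: Sesho has z, Irzili has d, Irtasic has d. Irzili preserves d here (none of its changes turn any other segment into d), so the proto-segment is *d.
This points to *dilrokeg. Verify forward in each daughter:
Sesho: *dilrokeg > zilrokeg > zilrogeg  (by unconditioned shift, intervocalic voicing)
Irzili: *dilrokeg > dilroheg > dilloheg  (by unconditioned shift, unconditioned shift)
Irtasic: *dilrokeg > dilrogeg > dilrogig  (by intervocalic voicing, vowel merger)
*dilrokeg is the unique common source.

*dilrokeg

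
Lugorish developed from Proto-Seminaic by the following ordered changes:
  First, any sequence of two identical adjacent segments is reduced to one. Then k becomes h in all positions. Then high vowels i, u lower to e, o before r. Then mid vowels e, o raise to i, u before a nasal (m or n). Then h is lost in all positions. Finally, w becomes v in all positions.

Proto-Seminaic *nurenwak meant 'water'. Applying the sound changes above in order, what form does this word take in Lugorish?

Lugorish: start from *nurenwak.
  rule 1: no change — nurenwak
  rule 2 (unconditioned shift): nurenwak → nurenwah
  rule 3 (pre-rhotic lowering): nurenwah → norenwah
  rule 4 (pre-nasal raising): norenwah → norinwah
  rule 5 (h-loss): norinwah → norinwa
  rule 6 (unconditioned shift): norinwa → norinva
  ⇒ Lugorish norinva

norinva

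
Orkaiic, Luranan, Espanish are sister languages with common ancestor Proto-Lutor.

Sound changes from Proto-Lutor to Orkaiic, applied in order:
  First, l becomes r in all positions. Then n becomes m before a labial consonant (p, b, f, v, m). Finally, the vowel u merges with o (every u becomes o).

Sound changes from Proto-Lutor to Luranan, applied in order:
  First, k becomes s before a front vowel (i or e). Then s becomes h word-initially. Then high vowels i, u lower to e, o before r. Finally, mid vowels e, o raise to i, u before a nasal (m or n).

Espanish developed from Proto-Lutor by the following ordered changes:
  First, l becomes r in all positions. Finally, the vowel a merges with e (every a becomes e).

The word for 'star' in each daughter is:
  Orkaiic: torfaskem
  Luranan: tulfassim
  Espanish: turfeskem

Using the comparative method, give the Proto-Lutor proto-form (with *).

*tulfaskem

Position 3: Orkaiic has r, Luranan has l, Espanish has r. Luranan preserves l here (none of its changes turn any other segment into l), so the proto-segment is *l.
Position 8: Orkaiic has e, Luranan has i, Espanish has e. Orkaiic preserves e here (none of its changes turn any other segment into e), so the proto-segment is *e.
This points to *tulfaskem. Verify forward in each daughter:
Orkaiic: start from *tulfaskem.
  rule 1 (unconditioned shift): tulfaskem → turfaskem
  rule 2: no change — turfaskem
  rule 3 (vowel merger): turfaskem → torfaskem
  ⇒ Orkaiic torfaskem
Luranan: *tulfaskem > tulfassem > tulfassim  (by palatalisation, pre-nasal raising)
Espanish: *tulfaskem > turfaskem > turfeskem  (by unconditioned shift, vowel merger)
Only *tulfaskem yields all of Orkaiic torfaskem, Luranan tulfassim, Espanish turfeskem.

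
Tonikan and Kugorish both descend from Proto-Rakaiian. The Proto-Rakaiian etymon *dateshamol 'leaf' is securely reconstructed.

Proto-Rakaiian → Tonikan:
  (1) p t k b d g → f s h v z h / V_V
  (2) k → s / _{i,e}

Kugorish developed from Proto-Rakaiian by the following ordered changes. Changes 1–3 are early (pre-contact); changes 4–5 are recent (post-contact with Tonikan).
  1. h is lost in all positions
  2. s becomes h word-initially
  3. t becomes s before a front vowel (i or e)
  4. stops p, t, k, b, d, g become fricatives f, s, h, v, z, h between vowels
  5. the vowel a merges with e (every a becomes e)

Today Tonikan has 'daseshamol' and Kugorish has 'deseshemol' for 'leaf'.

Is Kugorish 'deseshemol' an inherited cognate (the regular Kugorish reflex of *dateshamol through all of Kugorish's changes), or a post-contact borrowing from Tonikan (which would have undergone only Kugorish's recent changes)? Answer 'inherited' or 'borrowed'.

If inherited, *dateshamol would pass through all of Kugorish's changes:
Kugorish: start from *dateshamol.
  rule 1 (h-loss): dateshamol → datesamol
  rule 2: no change — datesamol
  rule 3 (palatalisation): datesamol → dasesamol
  rule 4: no change — dasesamol
  rule 5 (vowel merger): dasesamol → desesemol
  ⇒ Kugorish desesemol
If borrowed from Tonikan 'daseshamol' after the early changes, it would undergo only the recent ones:
  rule 4 (intervocalic lenition): no change (daseshamol)
  rule 5 (vowel merger): daseshamol → deseshemol
  ⇒ as a loan: deseshemol
Kugorish 'deseshemol' matches the loan outcome 'deseshemol', not the inherited 'desesemol' — it skipped the early Kugorish changes, so it was borrowed from Tonikan.

borrowed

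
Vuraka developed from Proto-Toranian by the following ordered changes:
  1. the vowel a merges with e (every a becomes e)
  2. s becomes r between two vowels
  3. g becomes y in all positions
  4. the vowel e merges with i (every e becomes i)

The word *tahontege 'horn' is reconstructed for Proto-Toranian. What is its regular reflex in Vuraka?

Vuraka: *tahontege > tehontege > tehonteye > tihontiyi  (by vowel merger, unconditioned shift, vowel merger)

tihontiyi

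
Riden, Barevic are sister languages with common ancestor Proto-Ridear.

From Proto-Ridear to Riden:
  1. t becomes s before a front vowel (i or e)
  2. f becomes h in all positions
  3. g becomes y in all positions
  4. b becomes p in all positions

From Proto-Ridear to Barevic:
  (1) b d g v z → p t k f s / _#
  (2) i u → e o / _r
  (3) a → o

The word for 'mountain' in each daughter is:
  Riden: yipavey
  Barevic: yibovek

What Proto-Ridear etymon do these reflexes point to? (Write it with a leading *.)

*yibaveg

Position 4: Riden has a, Barevic has o. Riden preserves a here (none of its changes turn any other segment into a), so the proto-segment is *a.
Position 7: Riden has y, Barevic has k. Taking the neighbouring segments as reconstructed: Riden y could go back to *g or *y; Barevic k could go back to *k or *g — the one source consistent with every daughter is *g.
Verify the candidate proto-form against each daughter:
Riden: start from *yibaveg.
  rule 1: no change — yibaveg
  rule 2: no change — yibaveg
  rule 3 (unconditioned shift): yibaveg → yibavey
  rule 4 (unconditioned shift): yibavey → yipavey
  ⇒ Riden yipavey
Barevic: *yibaveg
  yibaveg → yibavek   [final devoicing]
  yibavek (rule 2 does not apply)
  yibavek → yibovek   [vowel merger]
  giving Barevic yibovek.
Only *yibaveg yields all of Riden yipavey, Barevic yibovek.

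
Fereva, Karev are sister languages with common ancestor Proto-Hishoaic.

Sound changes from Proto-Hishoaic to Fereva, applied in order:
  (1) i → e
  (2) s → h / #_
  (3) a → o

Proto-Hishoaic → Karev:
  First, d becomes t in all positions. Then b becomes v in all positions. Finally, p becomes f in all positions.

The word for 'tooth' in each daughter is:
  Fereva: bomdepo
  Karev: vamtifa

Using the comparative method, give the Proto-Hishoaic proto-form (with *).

Position 6: Fereva has p, Karev has f. Fereva preserves p here (none of its changes turn any other segment into p), so the proto-segment is *p.
Position 2: Fereva has o, Karev has a. Karev preserves a here (none of its changes turn any other segment into a), so the proto-segment is *a.
Position 7: Fereva has o, Karev has a. Karev preserves a here (none of its changes turn any other segment into a), so the proto-segment is *a.
Verify the candidate proto-form against each daughter:
Fereva: *bamdipa > bamdepa > bomdepo  (by vowel merger, vowel merger)
Karev: start from *bamdipa.
  rule 1 (unconditioned shift): bamdipa → bamtipa
  rule 2 (unconditioned shift): bamtipa → vamtipa
  rule 3 (unconditioned shift): vamtipa → vamtifa
  ⇒ Karev vamtifa
Only *bamdipa yields all of Fereva bomdepo, Karev vamtifa.

*bamdipa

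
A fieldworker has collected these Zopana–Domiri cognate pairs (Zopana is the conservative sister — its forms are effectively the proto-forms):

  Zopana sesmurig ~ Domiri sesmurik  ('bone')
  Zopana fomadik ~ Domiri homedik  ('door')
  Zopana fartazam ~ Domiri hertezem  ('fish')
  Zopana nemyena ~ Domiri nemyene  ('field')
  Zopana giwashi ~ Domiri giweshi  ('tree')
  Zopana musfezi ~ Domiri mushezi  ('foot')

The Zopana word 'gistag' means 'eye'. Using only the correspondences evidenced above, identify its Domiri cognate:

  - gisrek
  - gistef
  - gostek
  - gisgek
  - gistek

gistek

fomadik ~ homedik, fartazam ~ hertezem — Zopana a corresponds to Domiri e after a consonant, before a consonant other than r, m, n, p, b, f, v.
sesmurig ~ sesmurik — Zopana g corresponds to Domiri k word-finally.
Applying these to Zopana 'gistag':
  gistag → gisteg   (a→e after a consonant, before a consonant other than r, m, n, p, b, f, v)
  gisteg → gistek   (g→k word-finally)
So the Domiri cognate is 'gistek'.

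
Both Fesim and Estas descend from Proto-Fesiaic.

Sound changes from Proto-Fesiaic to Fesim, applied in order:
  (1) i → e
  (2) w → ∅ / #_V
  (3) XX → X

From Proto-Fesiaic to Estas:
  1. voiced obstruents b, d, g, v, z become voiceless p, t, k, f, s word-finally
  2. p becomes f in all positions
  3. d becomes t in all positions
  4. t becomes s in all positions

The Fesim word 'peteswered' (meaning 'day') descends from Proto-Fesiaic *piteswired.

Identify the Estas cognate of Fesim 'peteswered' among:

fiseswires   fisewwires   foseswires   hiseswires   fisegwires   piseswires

fiseswires

Estas: *piteswired > piteswiret > fiteswiret > fiseswires  (by final devoicing, unconditioned shift, unconditioned shift)
Only 'fiseswires' matches the regular Estas development of *piteswired.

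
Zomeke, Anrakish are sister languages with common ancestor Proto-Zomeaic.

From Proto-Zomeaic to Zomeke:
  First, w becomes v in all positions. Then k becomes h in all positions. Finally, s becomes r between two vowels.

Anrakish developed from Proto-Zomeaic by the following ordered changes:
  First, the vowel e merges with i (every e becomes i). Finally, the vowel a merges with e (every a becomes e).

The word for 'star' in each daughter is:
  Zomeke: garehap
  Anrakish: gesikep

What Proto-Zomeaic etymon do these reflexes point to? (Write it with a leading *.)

Position 5: Zomeke has h, Anrakish has k. Anrakish preserves k here (none of its changes turn any other segment into k), so the proto-segment is *k.
Position 2: Zomeke has a, Anrakish has e. Zomeke preserves a here (none of its changes turn any other segment into a), so the proto-segment is *a.
Position 6: Zomeke has a, Anrakish has e. Zomeke preserves a here (none of its changes turn any other segment into a), so the proto-segment is *a.
This points to *gasekap. Verify forward in each daughter:
Zomeke: *gasekap > gasehap > garehap  (by unconditioned shift, rhotacism)
Anrakish: *gasekap
  gasekap → gasikap   [vowel merger]
  gasikap → gesikep   [vowel merger]
  giving Anrakish gesikep.
No other proto-form is consistent with every reflex, so the reconstruction is *gasekap.

*gasekap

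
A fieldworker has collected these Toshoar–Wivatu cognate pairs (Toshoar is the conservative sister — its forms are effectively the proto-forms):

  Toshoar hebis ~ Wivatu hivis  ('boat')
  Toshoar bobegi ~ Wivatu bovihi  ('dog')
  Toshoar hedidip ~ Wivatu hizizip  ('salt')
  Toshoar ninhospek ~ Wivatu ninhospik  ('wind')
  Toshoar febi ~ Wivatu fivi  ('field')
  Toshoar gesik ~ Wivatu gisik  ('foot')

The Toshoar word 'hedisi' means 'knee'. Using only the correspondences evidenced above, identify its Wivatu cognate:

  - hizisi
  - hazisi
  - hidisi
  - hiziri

bobegi ~ bovihi, hedidip ~ hizizip — Toshoar e corresponds to Wivatu i after a consonant, before a consonant other than r, m, n, p, b, f, v.
hedidip ~ hizizip — Toshoar d corresponds to Wivatu z between vowels (before a front vowel).
Applying these to Toshoar 'hedisi':
  hedisi → hidisi   (e→i after a consonant, before a consonant other than r, m, n, p, b, f, v)
  hidisi → hizisi   (d→z between vowels (before a front vowel))
So the Wivatu cognate is 'hizisi'.

hizisi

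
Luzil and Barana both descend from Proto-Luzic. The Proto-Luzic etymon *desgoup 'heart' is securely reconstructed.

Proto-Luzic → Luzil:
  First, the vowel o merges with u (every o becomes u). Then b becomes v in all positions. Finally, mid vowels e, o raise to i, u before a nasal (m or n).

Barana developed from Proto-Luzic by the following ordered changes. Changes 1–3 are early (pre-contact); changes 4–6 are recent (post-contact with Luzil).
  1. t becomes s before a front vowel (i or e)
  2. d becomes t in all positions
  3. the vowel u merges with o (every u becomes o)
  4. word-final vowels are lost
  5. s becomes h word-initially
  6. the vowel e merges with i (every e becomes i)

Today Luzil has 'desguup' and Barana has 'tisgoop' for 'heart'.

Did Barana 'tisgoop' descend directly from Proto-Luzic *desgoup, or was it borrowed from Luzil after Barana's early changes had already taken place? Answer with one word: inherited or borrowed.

inherited

If inherited, *desgoup would pass through all of Barana's changes:
Barana: start from *desgoup.
  rule 1: no change — desgoup
  rule 2 (unconditioned shift): desgoup → tesgoup
  rule 3 (vowel merger): tesgoup → tesgoop
  rule 4: no change — tesgoop
  rule 5: no change — tesgoop
  rule 6 (vowel merger): tesgoop → tisgoop
  ⇒ Barana tisgoop
If borrowed from Luzil 'desguup' after the early changes, it would undergo only the recent ones:
  rule 4 (apocope): no change (desguup)
  rule 5 (debuccalisation): no change (desguup)
  rule 6 (vowel merger): desguup → disguup
  ⇒ as a loan: disguup
Barana 'tisgoop' matches the inherited outcome exactly, so it is an inherited cognate, not a loan.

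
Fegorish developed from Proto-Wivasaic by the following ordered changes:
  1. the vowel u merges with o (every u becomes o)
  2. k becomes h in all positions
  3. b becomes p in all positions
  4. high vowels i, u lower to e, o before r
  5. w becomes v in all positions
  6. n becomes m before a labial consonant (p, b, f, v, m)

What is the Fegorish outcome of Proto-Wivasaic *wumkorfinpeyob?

vomhorfimpeyop

Fegorish: *wumkorfinpeyob > womkorfinpeyob > womhorfinpeyob > womhorfinpeyop > vomhorfinpeyop > vomhorfimpeyop  (by vowel merger, unconditioned shift, unconditioned shift, unconditioned shift, nasal place assimilation)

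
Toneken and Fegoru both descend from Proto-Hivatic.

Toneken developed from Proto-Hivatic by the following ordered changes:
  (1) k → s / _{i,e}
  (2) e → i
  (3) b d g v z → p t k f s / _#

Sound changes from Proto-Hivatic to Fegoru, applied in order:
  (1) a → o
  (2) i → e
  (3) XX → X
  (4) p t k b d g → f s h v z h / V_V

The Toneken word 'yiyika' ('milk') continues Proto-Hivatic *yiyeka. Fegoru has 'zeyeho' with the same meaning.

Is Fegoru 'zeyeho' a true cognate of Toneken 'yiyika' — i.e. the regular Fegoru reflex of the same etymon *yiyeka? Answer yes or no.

Derive the expected Fegoru reflex of *yiyeka:
Fegoru: start from *yiyeka.
  rule 1 (vowel merger): yiyeka → yiyeko
  rule 2 (vowel merger): yiyeko → yeyeko
  rule 3: no change — yeyeko
  rule 4 (intervocalic lenition): yeyeko → yeyeho
  ⇒ Fegoru yeyeho
The regular Fegoru reflex would be 'yeyeho', but the attested form is 'zeyeho'. The correspondence is irregular, so they are not cognates (the Fegoru form has a different source).

no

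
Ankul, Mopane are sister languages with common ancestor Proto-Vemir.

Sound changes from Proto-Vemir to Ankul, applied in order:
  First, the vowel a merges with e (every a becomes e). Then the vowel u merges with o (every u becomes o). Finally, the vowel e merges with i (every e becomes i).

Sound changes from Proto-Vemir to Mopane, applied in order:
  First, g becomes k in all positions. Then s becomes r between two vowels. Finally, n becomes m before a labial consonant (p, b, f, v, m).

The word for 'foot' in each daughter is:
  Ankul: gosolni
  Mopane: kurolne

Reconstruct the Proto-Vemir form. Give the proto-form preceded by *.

Position 2: Ankul has o, Mopane has u. Mopane preserves u here (none of its changes turn any other segment into u), so the proto-segment is *u.
Position 7: Ankul has i, Mopane has e. Mopane preserves e here (none of its changes turn any other segment into e), so the proto-segment is *e.
This points to *gusolne. Verify forward in each daughter:
Ankul: *gusolne > gosolne > gosolni  (by vowel merger, vowel merger)
Mopane: *gusolne > kusolne > kurolne  (by unconditioned shift, rhotacism)
Only *gusolne yields all of Ankul gosolni, Mopane kurolne.

*gusolne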